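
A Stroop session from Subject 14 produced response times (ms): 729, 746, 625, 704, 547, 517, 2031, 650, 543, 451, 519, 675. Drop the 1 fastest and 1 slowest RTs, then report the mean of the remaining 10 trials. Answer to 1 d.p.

625.5 ms

Sorted: 451, 517, 519, 543, 547, 625, 650, 675, 704, 729, 746, 2031
Drop lowest 1 (451) and highest 1 (2031)
Remaining (n=10): Σ = 6255, mean = 6255/10 = 625.500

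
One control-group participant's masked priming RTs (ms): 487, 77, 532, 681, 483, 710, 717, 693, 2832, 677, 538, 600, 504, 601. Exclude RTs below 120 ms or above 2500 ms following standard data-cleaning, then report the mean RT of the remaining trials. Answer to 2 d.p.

Excluded: 77, 2832
Retained (n=12): Σ = 7223
Mean = 7223/12 = 601.9167

601.92 ms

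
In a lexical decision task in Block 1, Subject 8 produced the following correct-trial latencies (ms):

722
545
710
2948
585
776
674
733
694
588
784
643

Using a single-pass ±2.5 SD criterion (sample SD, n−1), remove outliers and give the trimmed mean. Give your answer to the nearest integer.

n = 12, ΣRT = 10402, M = 866.833
Σ(x−M)² = 4787763.67; s = √(4787763.67/11) = 659.736
Cutoffs: 866.833 ± 2.5·659.736 → [-782.5, 2516.2]
Outside: 2948 → excluded.
Retained (n=11): Σ = 7454, mean = 7454/11 = 677.636

678 ms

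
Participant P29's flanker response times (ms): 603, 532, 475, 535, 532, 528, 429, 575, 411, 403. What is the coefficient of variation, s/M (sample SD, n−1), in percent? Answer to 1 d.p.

n = 10, Σ = 5023, M = 502.3000
Σ(x−M)² = 43234.100; s = √(43234.100/9) = 69.3094
CV = 69.3094 / 502.3000 = 0.13798 = 13.798%

13.8%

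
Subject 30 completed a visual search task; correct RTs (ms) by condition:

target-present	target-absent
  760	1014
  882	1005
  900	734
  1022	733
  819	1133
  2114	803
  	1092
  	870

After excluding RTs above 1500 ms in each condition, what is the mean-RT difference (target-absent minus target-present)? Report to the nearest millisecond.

46 ms

target-present: exclude 2114
M(target-present) = 4383/5 = 876.600
M(target-absent) = 7384/8 = 923.000
Difference = 923.000 − 876.600 = 46.400 ms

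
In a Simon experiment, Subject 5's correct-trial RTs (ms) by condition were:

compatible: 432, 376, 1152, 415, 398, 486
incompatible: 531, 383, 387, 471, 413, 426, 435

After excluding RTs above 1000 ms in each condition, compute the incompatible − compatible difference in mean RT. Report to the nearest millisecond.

compatible: exclude 1152
M(compatible) = 2107/5 = 421.400
M(incompatible) = 3046/7 = 435.143
Difference = 435.143 − 421.400 = 13.743 ms

14 ms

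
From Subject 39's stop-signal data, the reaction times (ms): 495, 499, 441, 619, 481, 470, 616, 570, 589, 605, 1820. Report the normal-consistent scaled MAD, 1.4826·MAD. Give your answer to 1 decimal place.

105.3 ms

Sorted: 441, 470, 481, 495, 499, 570, 589, 605, 616, 619, 1820 → median = 570
|x − 570| sorted: 0, 19, 35, 46, 49, 71, 75, 89, 100, 129, 1250 → MAD = 71
Robust SD ≈ 1.4826 × 71 = 105.265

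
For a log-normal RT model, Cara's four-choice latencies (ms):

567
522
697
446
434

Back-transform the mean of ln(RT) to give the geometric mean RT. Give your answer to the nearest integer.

ln(RT): 6.3404, 6.2577, 6.5468, 6.1003, 6.0730
Mean ln(RT) = 31.3182/5 = 6.26364
Geometric mean = exp(6.26364) = 525.12 ms

525 ms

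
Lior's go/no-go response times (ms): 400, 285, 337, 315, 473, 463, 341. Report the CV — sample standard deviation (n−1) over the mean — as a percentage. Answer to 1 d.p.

n = 7, Σ = 2614, M = 373.4286
Σ(x−M)² = 32255.714; s = √(32255.714/6) = 73.3209
CV = 73.3209 / 373.4286 = 0.19635 = 19.635%

19.6%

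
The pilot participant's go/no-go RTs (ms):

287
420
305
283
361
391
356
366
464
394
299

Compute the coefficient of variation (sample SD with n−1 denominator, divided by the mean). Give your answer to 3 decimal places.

n = 11, Σ = 3926, M = 356.9091
Σ(x−M)² = 34484.909; s = √(34484.909/10) = 58.7239
CV = 58.7239 / 356.9091 = 0.16453

0.165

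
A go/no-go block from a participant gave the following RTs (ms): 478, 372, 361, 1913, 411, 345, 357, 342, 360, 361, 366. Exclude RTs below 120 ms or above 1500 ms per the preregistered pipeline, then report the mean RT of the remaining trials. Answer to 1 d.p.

Excluded: 1913
Retained (n=10): Σ = 3753
Mean = 3753/10 = 375.3000

375.3 ms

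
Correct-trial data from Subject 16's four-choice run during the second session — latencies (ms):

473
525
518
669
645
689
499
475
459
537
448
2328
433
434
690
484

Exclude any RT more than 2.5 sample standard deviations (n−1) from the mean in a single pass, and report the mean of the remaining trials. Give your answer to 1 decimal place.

n = 16, ΣRT = 10306, M = 644.125
Σ(x−M)² = 3147797.75; s = √(3147797.75/15) = 458.097
Cutoffs: 644.125 ± 2.5·458.097 → [-501.1, 1789.4]
Outside: 2328 → excluded.
Retained (n=15): Σ = 7978, mean = 7978/15 = 531.867

531.9 ms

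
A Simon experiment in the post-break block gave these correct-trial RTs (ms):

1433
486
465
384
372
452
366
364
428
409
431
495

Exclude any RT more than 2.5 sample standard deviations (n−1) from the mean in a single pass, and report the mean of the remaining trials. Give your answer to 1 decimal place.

422.9 ms

n = 12, ΣRT = 6085, M = 507.083
Σ(x−M)² = 958154.92; s = √(958154.92/11) = 295.136
Cutoffs: 507.083 ± 2.5·295.136 → [-230.8, 1244.9]
Outside: 1433 → excluded.
Retained (n=11): Σ = 4652, mean = 4652/11 = 422.909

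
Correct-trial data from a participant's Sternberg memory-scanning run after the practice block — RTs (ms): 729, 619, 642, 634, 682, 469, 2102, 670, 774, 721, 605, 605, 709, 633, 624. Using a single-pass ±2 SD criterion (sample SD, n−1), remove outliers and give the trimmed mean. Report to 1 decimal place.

651.1 ms

n = 15, ΣRT = 11218, M = 747.867
Σ(x−M)² = 2035255.73; s = √(2035255.73/14) = 381.281
Cutoffs: 747.867 ± 2·381.281 → [-14.7, 1510.4]
Outside: 2102 → excluded.
Retained (n=14): Σ = 9116, mean = 9116/14 = 651.143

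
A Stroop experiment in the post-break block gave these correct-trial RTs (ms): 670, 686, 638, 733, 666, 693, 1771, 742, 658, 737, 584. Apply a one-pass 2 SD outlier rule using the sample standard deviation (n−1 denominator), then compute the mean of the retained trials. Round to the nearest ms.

681 ms

n = 11, ΣRT = 8578, M = 779.818
Σ(x−M)² = 1102547.64; s = √(1102547.64/10) = 332.046
Cutoffs: 779.818 ± 2·332.046 → [115.7, 1443.9]
Outside: 1771 → excluded.
Retained (n=10): Σ = 6807, mean = 6807/10 = 680.700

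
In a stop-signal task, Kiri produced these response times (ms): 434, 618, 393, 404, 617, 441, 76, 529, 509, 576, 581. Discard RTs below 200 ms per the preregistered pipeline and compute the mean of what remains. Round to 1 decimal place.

510.2 ms

Excluded: 76
Retained (n=10): Σ = 5102
Mean = 5102/10 = 510.2000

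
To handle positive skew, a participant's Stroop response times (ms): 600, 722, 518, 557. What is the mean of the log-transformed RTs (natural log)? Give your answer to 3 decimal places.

6.388

ln(RT): 6.3969, 6.5820, 6.2500, 6.3226
Σ ln(RT) = 25.5515
Mean = 25.5515/4 = 6.38787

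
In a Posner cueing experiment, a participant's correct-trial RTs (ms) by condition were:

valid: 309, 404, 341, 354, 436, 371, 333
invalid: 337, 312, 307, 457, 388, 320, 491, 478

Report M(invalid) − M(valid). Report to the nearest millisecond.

22 ms

M(valid) = 2548/7 = 364.000
M(invalid) = 3090/8 = 386.250
Difference = 386.250 − 364.000 = 22.250 ms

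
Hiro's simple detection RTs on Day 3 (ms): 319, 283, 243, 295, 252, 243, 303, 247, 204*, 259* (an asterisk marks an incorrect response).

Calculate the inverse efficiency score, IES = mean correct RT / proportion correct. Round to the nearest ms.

341 ms

Correct trials (n=8): 319, 283, 243, 295, 252, 243, 303, 247
Mean correct RT = 2185/8 = 273.1250 ms
Proportion correct = 8/10
IES = 273.1250 / (8/10) = 341.406 ms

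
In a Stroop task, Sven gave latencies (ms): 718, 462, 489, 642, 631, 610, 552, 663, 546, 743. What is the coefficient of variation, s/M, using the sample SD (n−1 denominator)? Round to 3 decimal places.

0.153

n = 10, Σ = 6056, M = 605.6000
Σ(x−M)² = 77438.400; s = √(77438.400/9) = 92.7592
CV = 92.7592 / 605.6000 = 0.15317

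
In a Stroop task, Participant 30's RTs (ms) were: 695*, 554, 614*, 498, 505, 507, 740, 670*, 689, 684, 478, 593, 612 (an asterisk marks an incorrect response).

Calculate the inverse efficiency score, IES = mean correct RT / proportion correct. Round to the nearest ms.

Correct trials (n=10): 554, 498, 505, 507, 740, 689, 684, 478, 593, 612
Mean correct RT = 5860/10 = 586.0000 ms
Proportion correct = 10/13
IES = 586.0000 / (10/13) = 761.800 ms

762 ms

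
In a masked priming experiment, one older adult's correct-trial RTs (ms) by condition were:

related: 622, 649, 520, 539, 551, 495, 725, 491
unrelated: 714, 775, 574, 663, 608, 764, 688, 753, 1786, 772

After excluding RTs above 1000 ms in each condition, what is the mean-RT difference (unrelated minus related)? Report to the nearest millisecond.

127 ms

unrelated: exclude 1786
M(related) = 4592/8 = 574.000
M(unrelated) = 6311/9 = 701.222
Difference = 701.222 − 574.000 = 127.222 ms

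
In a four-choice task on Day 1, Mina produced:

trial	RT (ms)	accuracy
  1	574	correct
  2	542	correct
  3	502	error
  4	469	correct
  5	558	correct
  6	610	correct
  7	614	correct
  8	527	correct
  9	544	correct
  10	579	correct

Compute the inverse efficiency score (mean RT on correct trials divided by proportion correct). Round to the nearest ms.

Correct trials (n=9): 574, 542, 469, 558, 610, 614, 527, 544, 579
Mean correct RT = 5017/9 = 557.4444 ms
Proportion correct = 9/10
IES = 557.4444 / (9/10) = 619.383 ms

619 ms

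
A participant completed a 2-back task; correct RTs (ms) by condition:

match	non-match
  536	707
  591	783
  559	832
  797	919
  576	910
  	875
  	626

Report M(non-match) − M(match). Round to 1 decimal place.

195.6 ms

M(match) = 3059/5 = 611.800
M(non-match) = 5652/7 = 807.429
Difference = 807.429 − 611.800 = 195.629 ms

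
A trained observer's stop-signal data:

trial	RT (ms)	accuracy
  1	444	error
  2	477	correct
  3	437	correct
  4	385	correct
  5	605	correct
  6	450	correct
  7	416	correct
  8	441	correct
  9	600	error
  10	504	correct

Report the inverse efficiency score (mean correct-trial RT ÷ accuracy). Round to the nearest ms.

580 ms

Correct trials (n=8): 477, 437, 385, 605, 450, 416, 441, 504
Mean correct RT = 3715/8 = 464.3750 ms
Proportion correct = 8/10
IES = 464.3750 / (8/10) = 580.469 ms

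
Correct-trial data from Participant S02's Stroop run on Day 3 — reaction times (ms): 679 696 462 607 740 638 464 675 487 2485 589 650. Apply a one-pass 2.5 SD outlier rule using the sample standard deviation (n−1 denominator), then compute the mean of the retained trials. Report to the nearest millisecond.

608 ms

n = 12, ΣRT = 9172, M = 764.333
Σ(x−M)² = 3324264.67; s = √(3324264.67/11) = 549.733
Cutoffs: 764.333 ± 2.5·549.733 → [-610.0, 2138.7]
Outside: 2485 → excluded.
Retained (n=11): Σ = 6687, mean = 6687/11 = 607.909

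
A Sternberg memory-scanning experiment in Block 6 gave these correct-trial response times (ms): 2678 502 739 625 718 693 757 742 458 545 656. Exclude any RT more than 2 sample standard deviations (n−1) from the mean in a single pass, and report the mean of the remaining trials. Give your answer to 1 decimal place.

n = 11, ΣRT = 9113, M = 828.455
Σ(x−M)² = 3867238.73; s = √(3867238.73/10) = 621.871
Cutoffs: 828.455 ± 2·621.871 → [-415.3, 2072.2]
Outside: 2678 → excluded.
Retained (n=10): Σ = 6435, mean = 6435/10 = 643.500

643.5 ms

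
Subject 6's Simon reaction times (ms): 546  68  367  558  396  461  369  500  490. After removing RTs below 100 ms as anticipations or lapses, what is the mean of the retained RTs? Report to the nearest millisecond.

Excluded: 68
Retained (n=8): Σ = 3687
Mean = 3687/8 = 460.8750

461 ms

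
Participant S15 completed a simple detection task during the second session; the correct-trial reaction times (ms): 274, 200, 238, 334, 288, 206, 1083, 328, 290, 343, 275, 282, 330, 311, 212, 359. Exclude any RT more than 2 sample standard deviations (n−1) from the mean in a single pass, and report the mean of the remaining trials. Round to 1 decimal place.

284.7 ms

n = 16, ΣRT = 5353, M = 334.562
Σ(x−M)² = 634559.94; s = √(634559.94/15) = 205.679
Cutoffs: 334.562 ± 2·205.679 → [-76.8, 745.9]
Outside: 1083 → excluded.
Retained (n=15): Σ = 4270, mean = 4270/15 = 284.667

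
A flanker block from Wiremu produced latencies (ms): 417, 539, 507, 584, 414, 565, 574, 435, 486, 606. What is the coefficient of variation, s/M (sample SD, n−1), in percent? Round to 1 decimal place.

14.0%

n = 10, Σ = 5127, M = 512.7000
Σ(x−M)² = 46656.100; s = √(46656.100/9) = 72.0001
CV = 72.0001 / 512.7000 = 0.14043 = 14.043%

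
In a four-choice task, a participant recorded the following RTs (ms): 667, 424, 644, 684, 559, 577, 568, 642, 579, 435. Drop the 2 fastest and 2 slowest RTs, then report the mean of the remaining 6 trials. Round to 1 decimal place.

Sorted: 424, 435, 559, 568, 577, 579, 642, 644, 667, 684
Drop lowest 2 (424, 435) and highest 2 (667, 684)
Remaining (n=6): Σ = 3569, mean = 3569/6 = 594.833

594.8 ms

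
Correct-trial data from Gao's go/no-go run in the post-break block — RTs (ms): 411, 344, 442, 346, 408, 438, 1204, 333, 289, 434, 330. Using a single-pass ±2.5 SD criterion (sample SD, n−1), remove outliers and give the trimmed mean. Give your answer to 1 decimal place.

n = 11, ΣRT = 4979, M = 452.636
Σ(x−M)² = 648250.55; s = √(648250.55/10) = 254.608
Cutoffs: 452.636 ± 2.5·254.608 → [-183.9, 1089.2]
Outside: 1204 → excluded.
Retained (n=10): Σ = 3775, mean = 3775/10 = 377.500

377.5 ms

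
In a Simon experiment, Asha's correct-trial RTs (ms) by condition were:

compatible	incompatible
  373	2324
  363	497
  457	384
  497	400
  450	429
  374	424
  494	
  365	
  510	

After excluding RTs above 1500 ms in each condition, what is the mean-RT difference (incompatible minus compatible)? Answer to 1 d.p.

-4.6 ms

incompatible: exclude 2324
M(compatible) = 3883/9 = 431.444
M(incompatible) = 2134/5 = 426.800
Difference = 426.800 − 431.444 = -4.644 ms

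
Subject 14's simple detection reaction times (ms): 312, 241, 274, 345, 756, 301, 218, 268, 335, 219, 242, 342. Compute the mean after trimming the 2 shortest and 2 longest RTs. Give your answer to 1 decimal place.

Sorted: 218, 219, 241, 242, 268, 274, 301, 312, 335, 342, 345, 756
Drop lowest 2 (218, 219) and highest 2 (345, 756)
Remaining (n=8): Σ = 2315, mean = 2315/8 = 289.375

289.4 ms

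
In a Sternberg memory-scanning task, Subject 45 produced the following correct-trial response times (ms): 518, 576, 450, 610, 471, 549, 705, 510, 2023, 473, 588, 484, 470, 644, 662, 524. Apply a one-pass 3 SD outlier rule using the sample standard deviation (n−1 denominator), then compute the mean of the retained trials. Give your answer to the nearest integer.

549 ms

n = 16, ΣRT = 10257, M = 641.062
Σ(x−M)² = 2124402.94; s = √(2124402.94/15) = 376.333
Cutoffs: 641.062 ± 3·376.333 → [-487.9, 1770.1]
Outside: 2023 → excluded.
Retained (n=15): Σ = 8234, mean = 8234/15 = 548.933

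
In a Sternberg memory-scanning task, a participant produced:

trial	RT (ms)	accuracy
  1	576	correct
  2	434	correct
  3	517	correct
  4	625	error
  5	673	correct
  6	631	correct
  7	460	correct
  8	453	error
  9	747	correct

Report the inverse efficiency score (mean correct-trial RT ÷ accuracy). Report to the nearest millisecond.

Correct trials (n=7): 576, 434, 517, 673, 631, 460, 747
Mean correct RT = 4038/7 = 576.8571 ms
Proportion correct = 7/9
IES = 576.8571 / (7/9) = 741.673 ms

742 ms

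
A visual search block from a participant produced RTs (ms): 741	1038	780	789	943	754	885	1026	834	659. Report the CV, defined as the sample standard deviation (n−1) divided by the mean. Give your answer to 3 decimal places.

n = 10, Σ = 8449, M = 844.9000
Σ(x−M)² = 142388.900; s = √(142388.900/9) = 125.7815
CV = 125.7815 / 844.9000 = 0.14887

0.149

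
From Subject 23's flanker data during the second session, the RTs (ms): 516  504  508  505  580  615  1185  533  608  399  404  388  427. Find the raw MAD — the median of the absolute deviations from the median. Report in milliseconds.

81 ms

Sorted: 388, 399, 404, 427, 504, 505, 508, 516, 533, 580, 608, 615, 1185 → median = 508
|x − 508|: 8, 4, 0, 3, 72, 107, 677, 25, 100, 109, 104, 120, 81
Sorted deviations: 0, 3, 4, 8, 25, 72, 81, 100, 104, 107, 109, 120, 677 → MAD = 81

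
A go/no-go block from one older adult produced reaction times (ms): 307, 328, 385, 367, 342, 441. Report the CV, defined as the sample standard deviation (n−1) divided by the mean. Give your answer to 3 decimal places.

0.132

n = 6, Σ = 2170, M = 361.6667
Σ(x−M)² = 11375.333; s = √(11375.333/5) = 47.6977
CV = 47.6977 / 361.6667 = 0.13188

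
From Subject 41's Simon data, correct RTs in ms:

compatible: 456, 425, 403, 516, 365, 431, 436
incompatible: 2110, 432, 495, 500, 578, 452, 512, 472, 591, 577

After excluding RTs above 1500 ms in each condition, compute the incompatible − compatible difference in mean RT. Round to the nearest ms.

79 ms

incompatible: exclude 2110
M(compatible) = 3032/7 = 433.143
M(incompatible) = 4609/9 = 512.111
Difference = 512.111 − 433.143 = 78.968 ms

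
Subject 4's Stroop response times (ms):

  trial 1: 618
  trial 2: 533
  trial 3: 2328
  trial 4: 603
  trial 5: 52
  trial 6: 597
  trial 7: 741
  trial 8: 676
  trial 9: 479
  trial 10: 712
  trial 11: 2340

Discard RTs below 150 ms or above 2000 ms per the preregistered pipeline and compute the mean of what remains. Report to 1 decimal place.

Excluded: 52, 2328, 2340
Retained (n=8): Σ = 4959
Mean = 4959/8 = 619.8750

619.9 ms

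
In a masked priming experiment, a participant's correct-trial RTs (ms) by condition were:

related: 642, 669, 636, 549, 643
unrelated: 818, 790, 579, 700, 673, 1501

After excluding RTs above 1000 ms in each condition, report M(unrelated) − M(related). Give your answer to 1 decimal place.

84.2 ms

unrelated: exclude 1501
M(related) = 3139/5 = 627.800
M(unrelated) = 3560/5 = 712.000
Difference = 712.000 − 627.800 = 84.200 ms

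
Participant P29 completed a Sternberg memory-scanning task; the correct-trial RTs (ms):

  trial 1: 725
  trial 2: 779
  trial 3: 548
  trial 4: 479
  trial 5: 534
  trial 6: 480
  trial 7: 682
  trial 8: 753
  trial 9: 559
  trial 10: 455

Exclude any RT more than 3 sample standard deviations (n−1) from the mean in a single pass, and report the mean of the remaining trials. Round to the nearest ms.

n = 10, ΣRT = 5994, M = 599.400
Σ(x−M)² = 136602.40; s = √(136602.40/9) = 123.199
Cutoffs: 599.400 ± 3·123.199 → [229.8, 969.0]
No RTs fall outside the cutoffs; all 10 retained. Mean = 5994/10 = 599.400

599 ms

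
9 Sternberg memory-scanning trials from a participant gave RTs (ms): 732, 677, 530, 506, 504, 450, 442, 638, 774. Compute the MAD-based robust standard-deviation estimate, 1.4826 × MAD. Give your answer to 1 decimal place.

130.5 ms

Sorted: 442, 450, 504, 506, 530, 638, 677, 732, 774 → median = 530
|x − 530| sorted: 0, 24, 26, 80, 88, 108, 147, 202, 244 → MAD = 88
Robust SD ≈ 1.4826 × 88 = 130.469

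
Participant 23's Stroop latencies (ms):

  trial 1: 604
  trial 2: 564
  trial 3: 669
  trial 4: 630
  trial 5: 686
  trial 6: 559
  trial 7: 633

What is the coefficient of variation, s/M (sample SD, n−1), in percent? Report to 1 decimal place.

7.8%

n = 7, Σ = 4345, M = 620.7143
Σ(x−M)² = 14135.429; s = √(14135.429/6) = 48.5377
CV = 48.5377 / 620.7143 = 0.07820 = 7.820%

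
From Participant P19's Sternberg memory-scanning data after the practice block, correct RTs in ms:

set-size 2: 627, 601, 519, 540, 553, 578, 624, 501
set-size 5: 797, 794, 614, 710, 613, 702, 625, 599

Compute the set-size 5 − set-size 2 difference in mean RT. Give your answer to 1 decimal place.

113.9 ms

M(set-size 2) = 4543/8 = 567.875
M(set-size 5) = 5454/8 = 681.750
Difference = 681.750 − 567.875 = 113.875 ms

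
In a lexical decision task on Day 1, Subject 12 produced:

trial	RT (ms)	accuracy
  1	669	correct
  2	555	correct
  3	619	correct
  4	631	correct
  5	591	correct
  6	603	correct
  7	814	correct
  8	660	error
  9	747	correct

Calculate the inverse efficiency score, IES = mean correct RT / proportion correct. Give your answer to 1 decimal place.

Correct trials (n=8): 669, 555, 619, 631, 591, 603, 814, 747
Mean correct RT = 5229/8 = 653.6250 ms
Proportion correct = 8/9
IES = 653.6250 / (8/9) = 735.328 ms

735.3 ms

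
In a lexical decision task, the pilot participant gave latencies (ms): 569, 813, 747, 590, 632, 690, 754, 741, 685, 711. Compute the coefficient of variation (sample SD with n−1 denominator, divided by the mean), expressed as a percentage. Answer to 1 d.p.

n = 10, Σ = 6932, M = 693.2000
Σ(x−M)² = 53443.600; s = √(53443.600/9) = 77.0596
CV = 77.0596 / 693.2000 = 0.11116 = 11.116%

11.1%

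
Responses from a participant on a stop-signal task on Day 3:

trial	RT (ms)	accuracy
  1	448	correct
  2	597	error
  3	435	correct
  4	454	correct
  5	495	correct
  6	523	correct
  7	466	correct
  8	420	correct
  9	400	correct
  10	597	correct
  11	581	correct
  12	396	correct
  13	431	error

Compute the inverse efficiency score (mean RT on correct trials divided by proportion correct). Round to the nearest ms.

Correct trials (n=11): 448, 435, 454, 495, 523, 466, 420, 400, 597, 581, 396
Mean correct RT = 5215/11 = 474.0909 ms
Proportion correct = 11/13
IES = 474.0909 / (11/13) = 560.289 ms

560 ms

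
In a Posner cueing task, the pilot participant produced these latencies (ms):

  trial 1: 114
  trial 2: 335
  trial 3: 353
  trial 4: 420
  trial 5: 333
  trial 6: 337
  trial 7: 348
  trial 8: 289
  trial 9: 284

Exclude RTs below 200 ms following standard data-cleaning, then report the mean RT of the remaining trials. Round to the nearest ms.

Excluded: 114
Retained (n=8): Σ = 2699
Mean = 2699/8 = 337.3750

337 ms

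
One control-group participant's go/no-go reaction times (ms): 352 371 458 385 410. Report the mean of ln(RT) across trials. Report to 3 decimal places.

ln(RT): 5.8636, 5.9162, 6.1269, 5.9532, 6.0162
Σ ln(RT) = 29.8761
Mean = 29.8761/5 = 5.97522

5.975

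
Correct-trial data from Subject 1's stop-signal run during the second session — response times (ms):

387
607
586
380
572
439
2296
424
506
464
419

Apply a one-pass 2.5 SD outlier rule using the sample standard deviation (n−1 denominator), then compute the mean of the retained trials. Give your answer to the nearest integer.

478 ms

n = 11, ΣRT = 7080, M = 643.636
Σ(x−M)² = 3067258.55; s = √(3067258.55/10) = 553.828
Cutoffs: 643.636 ± 2.5·553.828 → [-740.9, 2028.2]
Outside: 2296 → excluded.
Retained (n=10): Σ = 4784, mean = 4784/10 = 478.400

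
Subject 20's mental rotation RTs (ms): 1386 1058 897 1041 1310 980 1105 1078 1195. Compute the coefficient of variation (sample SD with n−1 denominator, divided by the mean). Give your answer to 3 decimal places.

n = 9, Σ = 10050, M = 1116.6667
Σ(x−M)² = 193784.000; s = √(193784.000/8) = 155.6374
CV = 155.6374 / 1116.6667 = 0.13938

0.139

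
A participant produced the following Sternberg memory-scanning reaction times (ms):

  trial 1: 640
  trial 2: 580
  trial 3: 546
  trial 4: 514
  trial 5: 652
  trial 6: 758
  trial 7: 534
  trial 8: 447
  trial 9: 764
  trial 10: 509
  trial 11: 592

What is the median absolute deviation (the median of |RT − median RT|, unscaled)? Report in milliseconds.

Sorted: 447, 509, 514, 534, 546, 580, 592, 640, 652, 758, 764 → median = 580
|x − 580|: 60, 0, 34, 66, 72, 178, 46, 133, 184, 71, 12
Sorted deviations: 0, 12, 34, 46, 60, 66, 71, 72, 133, 178, 184 → MAD = 66

66 ms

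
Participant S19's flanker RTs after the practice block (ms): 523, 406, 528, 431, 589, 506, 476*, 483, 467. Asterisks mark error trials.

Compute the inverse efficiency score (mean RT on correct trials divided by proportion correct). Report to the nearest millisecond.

Correct trials (n=8): 523, 406, 528, 431, 589, 506, 483, 467
Mean correct RT = 3933/8 = 491.6250 ms
Proportion correct = 8/9
IES = 491.6250 / (8/9) = 553.078 ms

553 ms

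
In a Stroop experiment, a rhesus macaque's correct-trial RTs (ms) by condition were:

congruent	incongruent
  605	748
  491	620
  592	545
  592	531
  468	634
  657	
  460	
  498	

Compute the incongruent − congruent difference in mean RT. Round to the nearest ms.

70 ms

M(congruent) = 4363/8 = 545.375
M(incongruent) = 3078/5 = 615.600
Difference = 615.600 − 545.375 = 70.225 ms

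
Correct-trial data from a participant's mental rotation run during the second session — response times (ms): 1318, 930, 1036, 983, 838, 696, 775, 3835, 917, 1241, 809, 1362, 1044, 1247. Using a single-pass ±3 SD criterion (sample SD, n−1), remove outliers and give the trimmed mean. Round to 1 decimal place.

n = 14, ΣRT = 17031, M = 1216.500
Σ(x−M)² = 7953347.50; s = √(7953347.50/13) = 782.174
Cutoffs: 1216.500 ± 3·782.174 → [-1130.0, 3563.0]
Outside: 3835 → excluded.
Retained (n=13): Σ = 13196, mean = 13196/13 = 1015.077

1015.1 ms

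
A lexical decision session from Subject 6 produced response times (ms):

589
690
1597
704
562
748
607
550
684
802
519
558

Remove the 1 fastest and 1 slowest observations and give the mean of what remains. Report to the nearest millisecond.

649 ms

Sorted: 519, 550, 558, 562, 589, 607, 684, 690, 704, 748, 802, 1597
Drop lowest 1 (519) and highest 1 (1597)
Remaining (n=10): Σ = 6494, mean = 6494/10 = 649.400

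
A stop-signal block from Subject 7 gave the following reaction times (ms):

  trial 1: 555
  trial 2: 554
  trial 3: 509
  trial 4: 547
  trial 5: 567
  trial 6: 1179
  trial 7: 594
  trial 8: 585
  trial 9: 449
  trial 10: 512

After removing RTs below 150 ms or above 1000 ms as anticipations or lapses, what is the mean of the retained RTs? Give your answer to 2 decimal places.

Excluded: 1179
Retained (n=9): Σ = 4872
Mean = 4872/9 = 541.3333

541.33 ms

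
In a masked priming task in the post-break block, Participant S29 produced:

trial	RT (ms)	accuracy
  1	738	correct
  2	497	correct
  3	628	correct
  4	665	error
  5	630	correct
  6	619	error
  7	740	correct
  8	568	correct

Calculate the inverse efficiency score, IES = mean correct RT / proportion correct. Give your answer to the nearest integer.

845 ms

Correct trials (n=6): 738, 497, 628, 630, 740, 568
Mean correct RT = 3801/6 = 633.5000 ms
Proportion correct = 6/8
IES = 633.5000 / (6/8) = 844.667 ms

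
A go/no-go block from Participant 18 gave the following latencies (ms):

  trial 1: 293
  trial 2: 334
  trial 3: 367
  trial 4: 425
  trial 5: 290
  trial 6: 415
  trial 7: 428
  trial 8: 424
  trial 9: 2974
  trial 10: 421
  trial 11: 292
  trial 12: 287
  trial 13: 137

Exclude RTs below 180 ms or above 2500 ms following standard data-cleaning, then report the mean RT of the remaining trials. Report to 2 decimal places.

361.45 ms

Excluded: 137, 2974
Retained (n=11): Σ = 3976
Mean = 3976/11 = 361.4545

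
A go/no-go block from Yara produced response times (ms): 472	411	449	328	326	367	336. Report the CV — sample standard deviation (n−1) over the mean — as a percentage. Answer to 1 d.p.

15.7%

n = 7, Σ = 2689, M = 384.1429
Σ(x−M)² = 21790.857; s = √(21790.857/6) = 60.2645
CV = 60.2645 / 384.1429 = 0.15688 = 15.688%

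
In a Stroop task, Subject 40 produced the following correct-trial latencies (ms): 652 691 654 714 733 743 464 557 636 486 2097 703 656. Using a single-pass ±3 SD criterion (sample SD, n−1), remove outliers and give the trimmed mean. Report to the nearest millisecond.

n = 13, ΣRT = 9786, M = 752.769
Σ(x−M)² = 2051026.31; s = √(2051026.31/12) = 413.423
Cutoffs: 752.769 ± 3·413.423 → [-487.5, 1993.0]
Outside: 2097 → excluded.
Retained (n=12): Σ = 7689, mean = 7689/12 = 640.750

641 ms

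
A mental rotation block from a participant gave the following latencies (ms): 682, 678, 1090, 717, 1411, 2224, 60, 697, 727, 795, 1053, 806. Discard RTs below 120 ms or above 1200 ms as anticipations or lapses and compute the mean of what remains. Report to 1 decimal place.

805.0 ms

Excluded: 60, 1411, 2224
Retained (n=9): Σ = 7245
Mean = 7245/9 = 805.0000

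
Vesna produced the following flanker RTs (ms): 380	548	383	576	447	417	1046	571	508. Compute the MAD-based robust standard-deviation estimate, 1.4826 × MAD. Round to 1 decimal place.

100.8 ms

Sorted: 380, 383, 417, 447, 508, 548, 571, 576, 1046 → median = 508
|x − 508| sorted: 0, 40, 61, 63, 68, 91, 125, 128, 538 → MAD = 68
Robust SD ≈ 1.4826 × 68 = 100.817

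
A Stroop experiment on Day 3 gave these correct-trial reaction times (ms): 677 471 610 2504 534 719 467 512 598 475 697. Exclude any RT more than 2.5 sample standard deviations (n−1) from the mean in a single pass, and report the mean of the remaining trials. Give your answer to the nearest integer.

576 ms

n = 11, ΣRT = 8264, M = 751.273
Σ(x−M)² = 3465156.18; s = √(3465156.18/10) = 588.656
Cutoffs: 751.273 ± 2.5·588.656 → [-720.4, 2222.9]
Outside: 2504 → excluded.
Retained (n=10): Σ = 5760, mean = 5760/10 = 576.000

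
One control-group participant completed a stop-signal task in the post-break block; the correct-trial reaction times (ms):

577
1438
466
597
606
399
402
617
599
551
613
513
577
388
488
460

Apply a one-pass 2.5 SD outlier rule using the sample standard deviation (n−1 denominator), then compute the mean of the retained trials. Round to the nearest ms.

524 ms

n = 16, ΣRT = 9291, M = 580.688
Σ(x−M)² = 882457.44; s = √(882457.44/15) = 242.550
Cutoffs: 580.688 ± 2.5·242.550 → [-25.7, 1187.1]
Outside: 1438 → excluded.
Retained (n=15): Σ = 7853, mean = 7853/15 = 523.533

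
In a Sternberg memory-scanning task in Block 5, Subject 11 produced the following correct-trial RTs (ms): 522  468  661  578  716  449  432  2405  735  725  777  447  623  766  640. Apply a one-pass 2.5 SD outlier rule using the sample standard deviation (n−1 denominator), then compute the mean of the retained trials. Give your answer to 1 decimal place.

609.9 ms

n = 15, ΣRT = 10944, M = 729.600
Σ(x−M)² = 3216549.60; s = √(3216549.60/14) = 479.326
Cutoffs: 729.600 ± 2.5·479.326 → [-468.7, 1927.9]
Outside: 2405 → excluded.
Retained (n=14): Σ = 8539, mean = 8539/14 = 609.929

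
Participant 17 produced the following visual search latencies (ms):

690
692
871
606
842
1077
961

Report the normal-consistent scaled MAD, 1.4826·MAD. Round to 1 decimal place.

Sorted: 606, 690, 692, 842, 871, 961, 1077 → median = 842
|x − 842| sorted: 0, 29, 119, 150, 152, 235, 236 → MAD = 150
Robust SD ≈ 1.4826 × 150 = 222.390

222.4 ms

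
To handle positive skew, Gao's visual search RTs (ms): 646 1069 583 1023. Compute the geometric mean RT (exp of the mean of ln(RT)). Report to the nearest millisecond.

801 ms

ln(RT): 6.4708, 6.9745, 6.3682, 6.9305
Mean ln(RT) = 26.7440/4 = 6.68599
Geometric mean = exp(6.68599) = 801.10 ms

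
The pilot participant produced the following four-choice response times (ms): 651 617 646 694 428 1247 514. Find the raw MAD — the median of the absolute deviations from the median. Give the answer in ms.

Sorted: 428, 514, 617, 646, 651, 694, 1247 → median = 646
|x − 646|: 5, 29, 0, 48, 218, 601, 132
Sorted deviations: 0, 5, 29, 48, 132, 218, 601 → MAD = 48

48 ms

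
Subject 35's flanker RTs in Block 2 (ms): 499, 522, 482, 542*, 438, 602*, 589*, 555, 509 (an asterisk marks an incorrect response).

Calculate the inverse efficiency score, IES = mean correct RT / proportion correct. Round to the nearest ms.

751 ms

Correct trials (n=6): 499, 522, 482, 438, 555, 509
Mean correct RT = 3005/6 = 500.8333 ms
Proportion correct = 6/9
IES = 500.8333 / (6/9) = 751.250 ms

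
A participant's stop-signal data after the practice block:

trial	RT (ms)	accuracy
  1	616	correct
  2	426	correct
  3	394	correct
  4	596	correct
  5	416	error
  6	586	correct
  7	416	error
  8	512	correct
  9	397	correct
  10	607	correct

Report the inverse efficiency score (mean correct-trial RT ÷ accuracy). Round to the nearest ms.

646 ms

Correct trials (n=8): 616, 426, 394, 596, 586, 512, 397, 607
Mean correct RT = 4134/8 = 516.7500 ms
Proportion correct = 8/10
IES = 516.7500 / (8/10) = 645.938 ms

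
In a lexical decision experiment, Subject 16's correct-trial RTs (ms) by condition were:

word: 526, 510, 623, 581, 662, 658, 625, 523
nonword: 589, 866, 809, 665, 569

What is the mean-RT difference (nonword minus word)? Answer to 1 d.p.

M(word) = 4708/8 = 588.500
M(nonword) = 3498/5 = 699.600
Difference = 699.600 − 588.500 = 111.100 ms

111.1 ms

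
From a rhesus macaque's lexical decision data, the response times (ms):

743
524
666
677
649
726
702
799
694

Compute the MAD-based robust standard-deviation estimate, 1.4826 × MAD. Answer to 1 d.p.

Sorted: 524, 649, 666, 677, 694, 702, 726, 743, 799 → median = 694
|x − 694| sorted: 0, 8, 17, 28, 32, 45, 49, 105, 170 → MAD = 32
Robust SD ≈ 1.4826 × 32 = 47.443

47.4 ms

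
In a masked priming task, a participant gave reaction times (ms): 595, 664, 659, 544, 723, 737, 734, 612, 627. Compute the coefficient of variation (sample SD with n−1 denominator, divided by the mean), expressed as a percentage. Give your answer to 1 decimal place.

n = 9, Σ = 5895, M = 655.0000
Σ(x−M)² = 36240.000; s = √(36240.000/8) = 67.3053
CV = 67.3053 / 655.0000 = 0.10276 = 10.276%

10.3%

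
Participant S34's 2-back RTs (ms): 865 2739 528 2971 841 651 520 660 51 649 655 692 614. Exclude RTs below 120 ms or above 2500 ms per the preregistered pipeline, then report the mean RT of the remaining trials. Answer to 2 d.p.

Excluded: 51, 2739, 2971
Retained (n=10): Σ = 6675
Mean = 6675/10 = 667.5000

667.50 ms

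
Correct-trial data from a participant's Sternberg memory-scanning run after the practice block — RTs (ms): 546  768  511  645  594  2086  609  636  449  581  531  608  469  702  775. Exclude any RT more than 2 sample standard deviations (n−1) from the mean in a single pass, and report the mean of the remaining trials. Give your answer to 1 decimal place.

n = 15, ΣRT = 10510, M = 700.667
Σ(x−M)² = 2184865.33; s = √(2184865.33/14) = 395.047
Cutoffs: 700.667 ± 2·395.047 → [-89.4, 1490.8]
Outside: 2086 → excluded.
Retained (n=14): Σ = 8424, mean = 8424/14 = 601.714

601.7 ms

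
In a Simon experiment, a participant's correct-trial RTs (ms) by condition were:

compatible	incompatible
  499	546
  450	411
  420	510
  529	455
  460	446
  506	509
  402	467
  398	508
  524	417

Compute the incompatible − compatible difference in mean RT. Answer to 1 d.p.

M(compatible) = 4188/9 = 465.333
M(incompatible) = 4269/9 = 474.333
Difference = 474.333 − 465.333 = 9.000 ms

9.0 ms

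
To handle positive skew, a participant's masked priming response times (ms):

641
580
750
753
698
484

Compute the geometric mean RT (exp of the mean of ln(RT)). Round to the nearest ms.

ln(RT): 6.4630, 6.3630, 6.6201, 6.6241, 6.5482, 6.1821
Mean ln(RT) = 38.8005/6 = 6.46675
Geometric mean = exp(6.46675) = 643.39 ms

643 ms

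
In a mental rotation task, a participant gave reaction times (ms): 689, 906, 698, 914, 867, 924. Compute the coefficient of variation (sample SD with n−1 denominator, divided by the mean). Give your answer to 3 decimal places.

0.132

n = 6, Σ = 4998, M = 833.0000
Σ(x−M)² = 60288.000; s = √(60288.000/5) = 109.8071
CV = 109.8071 / 833.0000 = 0.13182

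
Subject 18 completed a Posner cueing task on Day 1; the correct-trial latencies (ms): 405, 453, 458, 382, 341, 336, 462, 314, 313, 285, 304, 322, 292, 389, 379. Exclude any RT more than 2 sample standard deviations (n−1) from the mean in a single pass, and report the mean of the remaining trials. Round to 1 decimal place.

362.3 ms

n = 15, ΣRT = 5435, M = 362.333
Σ(x−M)² = 52377.33; s = √(52377.33/14) = 61.166
Cutoffs: 362.333 ± 2·61.166 → [240.0, 484.7]
No RTs fall outside the cutoffs; all 15 retained. Mean = 5435/15 = 362.333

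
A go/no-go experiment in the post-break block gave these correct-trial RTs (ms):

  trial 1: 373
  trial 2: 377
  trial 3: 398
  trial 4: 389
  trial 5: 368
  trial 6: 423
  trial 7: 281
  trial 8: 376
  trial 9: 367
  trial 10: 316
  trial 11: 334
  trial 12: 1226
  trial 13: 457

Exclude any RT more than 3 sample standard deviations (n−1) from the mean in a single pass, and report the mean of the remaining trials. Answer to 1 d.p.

371.6 ms

n = 13, ΣRT = 5685, M = 437.308
Σ(x−M)² = 697604.77; s = √(697604.77/12) = 241.109
Cutoffs: 437.308 ± 3·241.109 → [-286.0, 1160.6]
Outside: 1226 → excluded.
Retained (n=12): Σ = 4459, mean = 4459/12 = 371.583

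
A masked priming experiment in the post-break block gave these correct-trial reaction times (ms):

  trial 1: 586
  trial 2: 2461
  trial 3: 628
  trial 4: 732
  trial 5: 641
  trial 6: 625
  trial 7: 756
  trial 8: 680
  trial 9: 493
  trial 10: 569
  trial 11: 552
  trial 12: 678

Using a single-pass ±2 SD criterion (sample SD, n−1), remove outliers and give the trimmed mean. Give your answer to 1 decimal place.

n = 12, ΣRT = 9401, M = 783.417
Σ(x−M)² = 3131864.92; s = √(3131864.92/11) = 533.587
Cutoffs: 783.417 ± 2·533.587 → [-283.8, 1850.6]
Outside: 2461 → excluded.
Retained (n=11): Σ = 6940, mean = 6940/11 = 630.909

630.9 ms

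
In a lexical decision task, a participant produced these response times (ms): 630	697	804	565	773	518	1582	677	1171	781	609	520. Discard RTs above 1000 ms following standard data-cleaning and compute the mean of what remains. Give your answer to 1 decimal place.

Excluded: 1171, 1582
Retained (n=10): Σ = 6574
Mean = 6574/10 = 657.4000

657.4 ms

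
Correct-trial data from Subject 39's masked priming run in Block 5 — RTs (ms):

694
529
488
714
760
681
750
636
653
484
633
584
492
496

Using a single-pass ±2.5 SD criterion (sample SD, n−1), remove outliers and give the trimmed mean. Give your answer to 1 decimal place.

n = 14, ΣRT = 8594, M = 613.857
Σ(x−M)² = 132775.71; s = √(132775.71/13) = 101.062
Cutoffs: 613.857 ± 2.5·101.062 → [361.2, 866.5]
No RTs fall outside the cutoffs; all 14 retained. Mean = 8594/14 = 613.857

613.9 ms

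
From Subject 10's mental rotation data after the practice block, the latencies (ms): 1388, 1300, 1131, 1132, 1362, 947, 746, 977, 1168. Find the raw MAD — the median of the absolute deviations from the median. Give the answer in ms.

Sorted: 746, 947, 977, 1131, 1132, 1168, 1300, 1362, 1388 → median = 1132
|x − 1132|: 256, 168, 1, 0, 230, 185, 386, 155, 36
Sorted deviations: 0, 1, 36, 155, 168, 185, 230, 256, 386 → MAD = 168

168 ms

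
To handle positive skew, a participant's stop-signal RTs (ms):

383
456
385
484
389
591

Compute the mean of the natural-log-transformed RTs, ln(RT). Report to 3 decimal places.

ln(RT): 5.9480, 6.1225, 5.9532, 6.1821, 5.9636, 6.3818
Σ ln(RT) = 36.5513
Mean = 36.5513/6 = 6.09188

6.092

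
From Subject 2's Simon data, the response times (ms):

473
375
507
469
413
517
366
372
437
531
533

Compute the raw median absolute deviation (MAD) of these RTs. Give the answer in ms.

Sorted: 366, 372, 375, 413, 437, 469, 473, 507, 517, 531, 533 → median = 469
|x − 469|: 4, 94, 38, 0, 56, 48, 103, 97, 32, 62, 64
Sorted deviations: 0, 4, 32, 38, 48, 56, 62, 64, 94, 97, 103 → MAD = 56

56 ms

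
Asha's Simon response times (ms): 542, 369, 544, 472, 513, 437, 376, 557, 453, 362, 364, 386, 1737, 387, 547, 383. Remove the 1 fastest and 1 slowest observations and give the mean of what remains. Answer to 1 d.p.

Sorted: 362, 364, 369, 376, 383, 386, 387, 437, 453, 472, 513, 542, 544, 547, 557, 1737
Drop lowest 1 (362) and highest 1 (1737)
Remaining (n=14): Σ = 6330, mean = 6330/14 = 452.143

452.1 ms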